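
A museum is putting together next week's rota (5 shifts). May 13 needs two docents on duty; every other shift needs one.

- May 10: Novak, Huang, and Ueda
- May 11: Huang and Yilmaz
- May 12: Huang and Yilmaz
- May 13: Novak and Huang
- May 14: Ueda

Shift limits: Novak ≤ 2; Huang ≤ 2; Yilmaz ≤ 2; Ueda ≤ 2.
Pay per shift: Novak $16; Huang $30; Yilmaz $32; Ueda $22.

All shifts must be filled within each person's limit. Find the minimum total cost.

May 13 can only be covered by Novak and Huang, so that assignment is forced.
May 14 can only be covered by Ueda, so that assignment is forced.
Picking the cheapest available docent for each shift independently would cost $144, but that ignores the shift limits.
An optimal schedule: May 10→Novak, May 11→Huang, May 12→Yilmaz, May 13→Novak+Huang, May 14→Ueda.
Total: 16 + 30 + 32 + 16 + 30 + 22 = $146.

$146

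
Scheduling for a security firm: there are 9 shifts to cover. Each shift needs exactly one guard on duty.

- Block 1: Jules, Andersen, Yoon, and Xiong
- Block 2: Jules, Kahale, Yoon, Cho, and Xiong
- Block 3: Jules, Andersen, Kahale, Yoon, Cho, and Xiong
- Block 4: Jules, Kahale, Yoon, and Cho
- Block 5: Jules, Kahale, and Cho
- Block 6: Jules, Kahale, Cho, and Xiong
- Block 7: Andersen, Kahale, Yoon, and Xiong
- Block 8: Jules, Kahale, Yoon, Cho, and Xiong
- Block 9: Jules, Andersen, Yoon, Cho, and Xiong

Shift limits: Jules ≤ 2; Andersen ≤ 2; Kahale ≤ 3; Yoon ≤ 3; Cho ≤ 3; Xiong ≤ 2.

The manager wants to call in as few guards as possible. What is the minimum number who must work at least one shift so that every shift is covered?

9 slots to fill and no one can take more than 3, so at least ⌈9/3⌉ = 3 guards are needed.
Kahale, Yoon, and Cho alone can cover everything: Block 1→Yoon, Block 2→Yoon, Block 3→Cho, Block 4→Cho, Block 5→Kahale, Block 6→Kahale, Block 7→Kahale, Block 8→Cho, Block 9→Yoon.

3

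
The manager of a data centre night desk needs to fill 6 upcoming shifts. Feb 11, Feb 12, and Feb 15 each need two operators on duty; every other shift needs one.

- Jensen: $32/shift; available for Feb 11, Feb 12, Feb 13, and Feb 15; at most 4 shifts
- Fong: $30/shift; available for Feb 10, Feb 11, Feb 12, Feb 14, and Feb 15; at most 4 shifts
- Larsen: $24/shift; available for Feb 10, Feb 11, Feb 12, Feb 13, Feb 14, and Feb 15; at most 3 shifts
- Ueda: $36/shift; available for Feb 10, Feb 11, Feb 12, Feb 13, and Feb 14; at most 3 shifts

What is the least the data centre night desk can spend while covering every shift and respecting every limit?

$256

Picking the cheapest available operator for each shift independently would cost $234, but that ignores the shift limits.
An optimal schedule: Feb 10→Larsen, Feb 11→Fong+Jensen, Feb 12→Fong+Jensen, Feb 13→Larsen, Feb 14→Fong, Feb 15→Larsen+Fong.
Total: 24 + 30 + 32 + 30 + 32 + 24 + 30 + 24 + 30 = $256.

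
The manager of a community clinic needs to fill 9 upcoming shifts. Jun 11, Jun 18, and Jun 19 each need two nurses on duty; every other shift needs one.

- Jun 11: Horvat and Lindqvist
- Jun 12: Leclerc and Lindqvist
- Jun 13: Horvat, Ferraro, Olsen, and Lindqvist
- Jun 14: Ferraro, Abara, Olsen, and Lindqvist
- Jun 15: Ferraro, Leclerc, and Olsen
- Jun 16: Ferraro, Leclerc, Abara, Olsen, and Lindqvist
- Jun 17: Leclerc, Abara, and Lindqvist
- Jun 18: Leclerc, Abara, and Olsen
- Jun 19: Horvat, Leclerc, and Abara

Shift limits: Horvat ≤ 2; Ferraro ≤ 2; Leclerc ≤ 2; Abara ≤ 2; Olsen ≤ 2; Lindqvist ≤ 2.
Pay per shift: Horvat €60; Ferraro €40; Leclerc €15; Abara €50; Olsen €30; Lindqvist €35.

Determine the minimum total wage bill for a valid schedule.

€460

Jun 11 can only be covered by Horvat and Lindqvist, so that assignment is forced.
Picking the cheapest available nurse for each shift independently would cost €325, but that ignores the shift limits.
An optimal schedule: Jun 11→Horvat+Lindqvist, Jun 12→Leclerc, Jun 13→Ferraro, Jun 14→Olsen, Jun 15→Ferraro, Jun 16→Lindqvist, Jun 17→Leclerc, Jun 18→Abara+Olsen, Jun 19→Horvat+Abara.
Total: 60 + 35 + 15 + 40 + 30 + 40 + 35 + 15 + 50 + 30 + 60 + 50 = €460.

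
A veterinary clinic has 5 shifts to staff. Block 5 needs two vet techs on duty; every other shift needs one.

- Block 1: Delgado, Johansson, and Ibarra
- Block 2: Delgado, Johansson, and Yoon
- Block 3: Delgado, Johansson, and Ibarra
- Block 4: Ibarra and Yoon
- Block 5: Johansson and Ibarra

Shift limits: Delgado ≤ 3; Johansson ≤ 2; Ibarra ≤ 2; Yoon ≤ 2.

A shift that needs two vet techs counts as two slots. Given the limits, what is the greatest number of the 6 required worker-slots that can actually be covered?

6

Total capacity across all vet techs is 3+2+2+2 = 9, and 6 slots are needed, so at most 6 can be filled.
An assignment achieving 6: Block 1→Delgado, Block 2→Delgado, Block 3→Delgado, Block 4→Ibarra, Block 5→Johansson+Ibarra.
Loads: Delgado 3/3, Johansson 1/2, Ibarra 2/2, Yoon 0/2.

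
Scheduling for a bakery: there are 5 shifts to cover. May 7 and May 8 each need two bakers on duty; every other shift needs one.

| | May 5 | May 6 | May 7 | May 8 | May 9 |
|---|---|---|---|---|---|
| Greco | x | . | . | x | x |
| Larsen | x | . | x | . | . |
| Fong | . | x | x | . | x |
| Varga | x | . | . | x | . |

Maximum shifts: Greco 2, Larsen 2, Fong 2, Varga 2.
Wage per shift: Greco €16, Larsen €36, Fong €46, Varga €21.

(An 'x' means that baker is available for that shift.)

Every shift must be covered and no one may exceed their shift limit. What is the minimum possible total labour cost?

May 6 can only be covered by Fong, so that assignment is forced.
May 7 can only be covered by Larsen and Fong, so that assignment is forced.
May 8 can only be covered by Greco and Varga, so that assignment is forced.
Picking the cheapest available baker for each shift independently would cost €197, but that ignores the shift limits.
An optimal schedule: May 5→Varga, May 6→Fong, May 7→Larsen+Fong, May 8→Greco+Varga, May 9→Greco.
Total: 21 + 46 + 36 + 46 + 16 + 21 + 16 = €202.

€202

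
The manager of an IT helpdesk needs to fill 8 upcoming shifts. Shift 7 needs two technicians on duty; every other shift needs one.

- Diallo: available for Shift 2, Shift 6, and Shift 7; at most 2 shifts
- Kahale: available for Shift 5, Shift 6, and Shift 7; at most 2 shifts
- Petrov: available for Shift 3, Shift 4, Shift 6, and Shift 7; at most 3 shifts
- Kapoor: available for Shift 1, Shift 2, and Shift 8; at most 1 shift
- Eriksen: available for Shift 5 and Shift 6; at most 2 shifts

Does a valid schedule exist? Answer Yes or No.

No

Total capacity is 10 and 9 slots are needed, so capacity alone doesn't rule it out.
Shifts {Shift 1, Shift 8} need 2 worker-slots in total, but the technicians available for any of those shifts (Kapoor) can supply at most 1 among them. So no valid schedule exists.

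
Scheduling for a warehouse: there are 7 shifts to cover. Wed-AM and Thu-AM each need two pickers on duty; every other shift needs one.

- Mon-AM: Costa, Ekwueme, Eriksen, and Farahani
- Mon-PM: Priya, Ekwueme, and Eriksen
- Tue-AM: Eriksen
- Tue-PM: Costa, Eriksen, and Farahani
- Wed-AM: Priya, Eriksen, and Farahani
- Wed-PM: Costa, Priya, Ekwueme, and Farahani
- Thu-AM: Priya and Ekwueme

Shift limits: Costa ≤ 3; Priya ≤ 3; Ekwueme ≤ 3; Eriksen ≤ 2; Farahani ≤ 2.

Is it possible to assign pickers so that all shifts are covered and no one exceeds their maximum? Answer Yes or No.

Tue-AM can only be covered by Eriksen, so that assignment is forced.
Thu-AM can only be covered by Priya and Ekwueme, so that assignment is forced.
One valid schedule: Mon-AM→Costa, Mon-PM→Priya, Tue-AM→Eriksen, Tue-PM→Costa, Wed-AM→Priya+Eriksen, Wed-PM→Costa, Thu-AM→Priya+Ekwueme.
Loads: Costa 3/3, Priya 3/3, Ekwueme 1/3, Eriksen 2/2, Farahani 0/2 — all within limits.

Yes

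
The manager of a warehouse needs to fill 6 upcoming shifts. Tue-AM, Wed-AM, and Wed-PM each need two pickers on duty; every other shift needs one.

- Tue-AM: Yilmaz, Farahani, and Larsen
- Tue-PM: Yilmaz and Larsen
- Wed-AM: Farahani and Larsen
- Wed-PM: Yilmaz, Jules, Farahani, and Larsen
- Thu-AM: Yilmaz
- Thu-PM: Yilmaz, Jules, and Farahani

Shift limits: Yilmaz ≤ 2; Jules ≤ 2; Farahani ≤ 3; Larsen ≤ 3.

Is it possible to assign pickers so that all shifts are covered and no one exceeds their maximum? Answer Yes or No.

Yes

Wed-AM can only be covered by Farahani and Larsen, so that assignment is forced.
Thu-AM can only be covered by Yilmaz, so that assignment is forced.
One valid schedule: Tue-AM→Farahani+Larsen, Tue-PM→Yilmaz, Wed-AM→Farahani+Larsen, Wed-PM→Jules+Farahani, Thu-AM→Yilmaz, Thu-PM→Jules.
Loads: Yilmaz 2/2, Jules 2/2, Farahani 3/3, Larsen 2/3 — all within limits.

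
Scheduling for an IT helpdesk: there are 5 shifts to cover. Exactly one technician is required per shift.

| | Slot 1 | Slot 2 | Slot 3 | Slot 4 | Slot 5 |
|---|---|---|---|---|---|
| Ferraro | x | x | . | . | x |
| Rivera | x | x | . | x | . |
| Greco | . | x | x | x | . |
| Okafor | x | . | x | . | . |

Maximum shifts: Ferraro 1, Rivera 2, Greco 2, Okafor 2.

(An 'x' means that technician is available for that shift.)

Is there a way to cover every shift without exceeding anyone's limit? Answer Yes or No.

Slot 5 can only be covered by Ferraro, so that assignment is forced.
One valid schedule: Slot 1→Rivera, Slot 2→Greco, Slot 3→Greco, Slot 4→Rivera, Slot 5→Ferraro.
Loads: Ferraro 1/1, Rivera 2/2, Greco 2/2, Okafor 0/2 — all within limits.

Yes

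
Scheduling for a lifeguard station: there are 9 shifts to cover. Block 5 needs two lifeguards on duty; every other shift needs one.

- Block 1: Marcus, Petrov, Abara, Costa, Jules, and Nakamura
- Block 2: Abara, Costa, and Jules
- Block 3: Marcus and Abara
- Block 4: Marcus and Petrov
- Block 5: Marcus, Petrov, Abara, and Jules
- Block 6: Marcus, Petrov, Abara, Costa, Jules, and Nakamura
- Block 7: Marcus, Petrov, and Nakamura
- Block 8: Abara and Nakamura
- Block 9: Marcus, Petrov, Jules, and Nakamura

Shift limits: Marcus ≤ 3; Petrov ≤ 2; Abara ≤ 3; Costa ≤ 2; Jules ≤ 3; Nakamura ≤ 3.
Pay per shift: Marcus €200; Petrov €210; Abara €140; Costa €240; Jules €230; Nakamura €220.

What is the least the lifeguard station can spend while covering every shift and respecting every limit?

€1880

Picking the cheapest available lifeguard for each shift independently would cost €1640, but that ignores the shift limits.
An optimal schedule: Block 1→Nakamura, Block 2→Abara, Block 3→Abara, Block 4→Marcus, Block 5→Marcus+Petrov, Block 6→Nakamura, Block 7→Marcus, Block 8→Abara, Block 9→Petrov.
Total: 220 + 140 + 140 + 200 + 200 + 210 + 220 + 200 + 140 + 210 = €1880.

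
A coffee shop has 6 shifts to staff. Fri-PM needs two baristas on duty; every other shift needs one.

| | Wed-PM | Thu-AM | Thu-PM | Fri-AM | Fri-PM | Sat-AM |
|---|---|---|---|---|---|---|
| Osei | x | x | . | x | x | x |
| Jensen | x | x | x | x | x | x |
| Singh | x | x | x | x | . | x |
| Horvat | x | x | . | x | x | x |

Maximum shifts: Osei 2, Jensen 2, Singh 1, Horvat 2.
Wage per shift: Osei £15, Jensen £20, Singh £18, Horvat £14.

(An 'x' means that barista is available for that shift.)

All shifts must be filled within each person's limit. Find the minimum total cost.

£116

Picking the cheapest available barista for each shift independently would cost £103, but that ignores the shift limits.
An optimal schedule: Wed-PM→Osei, Thu-AM→Singh, Thu-PM→Jensen, Fri-AM→Horvat, Fri-PM→Osei+Jensen, Sat-AM→Horvat.
Total: 15 + 18 + 20 + 14 + 15 + 20 + 14 = £116.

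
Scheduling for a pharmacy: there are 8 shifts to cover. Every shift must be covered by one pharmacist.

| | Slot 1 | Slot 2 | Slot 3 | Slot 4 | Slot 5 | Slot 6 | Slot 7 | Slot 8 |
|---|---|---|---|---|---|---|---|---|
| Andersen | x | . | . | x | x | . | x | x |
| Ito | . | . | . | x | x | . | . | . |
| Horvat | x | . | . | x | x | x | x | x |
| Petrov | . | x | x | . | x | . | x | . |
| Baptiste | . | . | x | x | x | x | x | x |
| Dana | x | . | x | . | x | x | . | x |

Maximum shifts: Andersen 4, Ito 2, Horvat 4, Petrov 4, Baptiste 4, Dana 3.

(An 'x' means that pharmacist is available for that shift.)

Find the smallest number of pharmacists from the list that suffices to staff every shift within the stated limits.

8 slots to fill and no one can take more than 4, so at least ⌈8/4⌉ = 2 pharmacists are needed.
Horvat and Petrov alone can cover everything: Slot 1→Horvat, Slot 2→Petrov, Slot 3→Petrov, Slot 4→Horvat, Slot 5→Petrov, Slot 6→Horvat, Slot 7→Petrov, Slot 8→Horvat.

2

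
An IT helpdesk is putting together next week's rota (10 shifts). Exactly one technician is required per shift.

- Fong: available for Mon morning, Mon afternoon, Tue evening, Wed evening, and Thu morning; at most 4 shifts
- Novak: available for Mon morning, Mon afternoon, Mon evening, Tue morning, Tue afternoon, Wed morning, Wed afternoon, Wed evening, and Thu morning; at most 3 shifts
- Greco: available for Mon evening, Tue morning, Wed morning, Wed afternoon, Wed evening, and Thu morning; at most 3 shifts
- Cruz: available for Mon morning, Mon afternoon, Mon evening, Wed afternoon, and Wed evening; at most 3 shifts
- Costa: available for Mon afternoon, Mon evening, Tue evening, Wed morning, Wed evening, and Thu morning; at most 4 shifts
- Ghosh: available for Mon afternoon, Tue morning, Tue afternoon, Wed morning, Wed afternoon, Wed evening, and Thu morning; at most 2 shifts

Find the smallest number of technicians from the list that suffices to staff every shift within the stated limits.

10 slots to fill and no one can take more than 4, so at least ⌈10/4⌉ = 3 technicians are needed.
Fong, Novak, and Greco alone can cover everything: Mon morning→Fong, Mon afternoon→Fong, Mon evening→Novak, Tue morning→Novak, Tue afternoon→Novak, Tue evening→Fong, Wed morning→Greco, Wed afternoon→Greco, Wed evening→Fong, Thu morning→Greco.

3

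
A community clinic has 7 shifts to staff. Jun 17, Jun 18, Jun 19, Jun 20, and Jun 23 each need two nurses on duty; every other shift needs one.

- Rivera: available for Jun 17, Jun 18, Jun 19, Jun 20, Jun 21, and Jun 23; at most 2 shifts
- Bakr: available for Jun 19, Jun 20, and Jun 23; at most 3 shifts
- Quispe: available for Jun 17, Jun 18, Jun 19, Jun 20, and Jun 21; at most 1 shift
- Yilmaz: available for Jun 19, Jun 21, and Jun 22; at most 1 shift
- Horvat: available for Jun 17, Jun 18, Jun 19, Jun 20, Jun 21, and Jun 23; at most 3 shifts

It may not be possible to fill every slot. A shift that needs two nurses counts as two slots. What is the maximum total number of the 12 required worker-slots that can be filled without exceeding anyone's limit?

10

Total capacity across all nurses is 2+3+1+1+3 = 10, and 12 slots are needed, so at most 10 can be filled.
An assignment achieving 10: Jun 17→Rivera+Quispe, Jun 18→Rivera+Horvat, Jun 19→Bakr, Jun 20→Bakr+Horvat, Jun 22→Yilmaz, Jun 23→Bakr+Horvat.
Loads: Rivera 2/2, Bakr 3/3, Quispe 1/1, Yilmaz 1/1, Horvat 3/3.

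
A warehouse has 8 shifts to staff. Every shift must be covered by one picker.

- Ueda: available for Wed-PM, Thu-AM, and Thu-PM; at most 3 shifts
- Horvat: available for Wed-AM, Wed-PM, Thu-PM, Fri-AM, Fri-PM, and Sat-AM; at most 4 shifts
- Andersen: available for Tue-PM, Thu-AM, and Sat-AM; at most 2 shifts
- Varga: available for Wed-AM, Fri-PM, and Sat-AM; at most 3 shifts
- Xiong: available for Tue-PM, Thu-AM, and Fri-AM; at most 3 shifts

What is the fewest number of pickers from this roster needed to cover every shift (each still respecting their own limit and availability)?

8 slots to fill and no one can take more than 4, so at least ⌈8/4⌉ = 2 pickers are needed.
Any 2 pickers together have capacity at most 4+3 = 7 < 8 slots, so 2 can never suffice.
Ueda, Horvat, and Andersen alone can cover everything: Tue-PM→Andersen, Wed-AM→Horvat, Wed-PM→Ueda, Thu-AM→Ueda, Thu-PM→Ueda, Fri-AM→Horvat, Fri-PM→Horvat, Sat-AM→Horvat.

3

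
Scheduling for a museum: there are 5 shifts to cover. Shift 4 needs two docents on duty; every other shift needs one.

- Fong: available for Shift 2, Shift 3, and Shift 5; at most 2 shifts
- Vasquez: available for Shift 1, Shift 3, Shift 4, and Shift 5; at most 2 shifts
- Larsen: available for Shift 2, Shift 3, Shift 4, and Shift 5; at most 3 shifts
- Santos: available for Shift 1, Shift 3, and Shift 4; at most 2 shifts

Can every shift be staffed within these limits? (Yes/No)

One valid schedule: Shift 1→Vasquez, Shift 2→Fong, Shift 3→Larsen, Shift 4→Vasquez+Larsen, Shift 5→Fong.
Loads: Fong 2/2, Vasquez 2/2, Larsen 2/3, Santos 0/2 — all within limits.

Yes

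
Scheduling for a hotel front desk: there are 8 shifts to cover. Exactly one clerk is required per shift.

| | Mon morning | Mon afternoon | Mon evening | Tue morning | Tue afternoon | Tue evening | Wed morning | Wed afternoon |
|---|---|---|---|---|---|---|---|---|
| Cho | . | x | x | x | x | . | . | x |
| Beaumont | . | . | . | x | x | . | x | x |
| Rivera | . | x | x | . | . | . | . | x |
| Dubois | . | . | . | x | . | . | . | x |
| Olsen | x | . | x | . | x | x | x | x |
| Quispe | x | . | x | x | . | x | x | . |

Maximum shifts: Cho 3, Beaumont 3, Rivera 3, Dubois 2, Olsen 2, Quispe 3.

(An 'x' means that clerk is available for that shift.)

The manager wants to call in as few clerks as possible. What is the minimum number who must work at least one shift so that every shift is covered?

8 slots to fill and no one can take more than 3, so at least ⌈8/3⌉ = 3 clerks are needed.
Cho, Beaumont, and Olsen alone can cover everything: Mon morning→Olsen, Mon afternoon→Cho, Mon evening→Cho, Tue morning→Cho, Tue afternoon→Beaumont, Tue evening→Olsen, Wed morning→Beaumont, Wed afternoon→Beaumont.

3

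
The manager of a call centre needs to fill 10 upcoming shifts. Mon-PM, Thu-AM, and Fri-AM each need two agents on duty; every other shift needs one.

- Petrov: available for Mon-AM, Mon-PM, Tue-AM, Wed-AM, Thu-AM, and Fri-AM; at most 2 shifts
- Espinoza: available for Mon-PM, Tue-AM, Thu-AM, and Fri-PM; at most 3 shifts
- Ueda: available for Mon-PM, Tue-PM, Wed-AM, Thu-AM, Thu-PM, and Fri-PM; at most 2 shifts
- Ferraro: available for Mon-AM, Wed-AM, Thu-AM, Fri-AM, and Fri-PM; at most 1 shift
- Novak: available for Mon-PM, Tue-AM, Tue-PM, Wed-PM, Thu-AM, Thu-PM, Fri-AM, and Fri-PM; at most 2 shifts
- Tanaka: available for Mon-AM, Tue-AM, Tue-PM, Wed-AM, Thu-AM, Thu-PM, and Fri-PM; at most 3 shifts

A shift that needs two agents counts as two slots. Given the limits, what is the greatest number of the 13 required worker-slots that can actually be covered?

Total capacity across all agents is 2+3+2+1+2+3 = 13, and 13 slots are needed, so at most 13 can be filled.
An assignment achieving 13: Mon-AM→Petrov, Mon-PM→Espinoza+Novak, Tue-AM→Espinoza, Tue-PM→Ueda, Wed-AM→Tanaka, Wed-PM→Novak, Thu-AM→Espinoza+Tanaka, Thu-PM→Ueda, Fri-AM→Petrov+Ferraro, Fri-PM→Tanaka.
Loads: Petrov 2/2, Espinoza 3/3, Ueda 2/2, Ferraro 1/1, Novak 2/2, Tanaka 3/3.

13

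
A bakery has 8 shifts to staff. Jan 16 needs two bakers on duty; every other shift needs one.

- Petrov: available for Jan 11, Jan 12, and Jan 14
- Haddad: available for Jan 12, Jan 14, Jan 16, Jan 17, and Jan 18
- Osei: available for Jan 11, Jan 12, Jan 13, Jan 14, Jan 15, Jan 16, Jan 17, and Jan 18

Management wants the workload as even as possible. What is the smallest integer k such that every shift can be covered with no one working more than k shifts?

With 3 bakers and 9 worker-slots to fill, someone must work at least ⌈9/3⌉ = 3 shifts, so k ≥ 3.
k = 3 works: Jan 11→Petrov, Jan 12→Petrov, Jan 13→Osei, Jan 14→Petrov, Jan 15→Osei, Jan 16→Haddad+Osei, Jan 17→Haddad, Jan 18→Haddad.
Loads: Petrov 3, Haddad 3, Osei 3 — all ≤ 3.

3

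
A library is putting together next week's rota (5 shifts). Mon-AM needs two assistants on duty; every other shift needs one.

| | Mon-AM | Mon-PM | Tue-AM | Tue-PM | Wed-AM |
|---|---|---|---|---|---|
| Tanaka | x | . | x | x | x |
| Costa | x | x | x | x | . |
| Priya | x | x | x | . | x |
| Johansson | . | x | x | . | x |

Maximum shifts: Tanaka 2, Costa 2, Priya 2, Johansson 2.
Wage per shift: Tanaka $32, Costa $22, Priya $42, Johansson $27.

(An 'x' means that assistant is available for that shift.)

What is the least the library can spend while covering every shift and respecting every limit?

Picking the cheapest available assistant for each shift independently would cost $147, but that ignores the shift limits.
An optimal schedule: Mon-AM→Costa+Tanaka, Mon-PM→Johansson, Tue-AM→Tanaka, Tue-PM→Costa, Wed-AM→Johansson.
Total: 22 + 32 + 27 + 32 + 22 + 27 = $162.

$162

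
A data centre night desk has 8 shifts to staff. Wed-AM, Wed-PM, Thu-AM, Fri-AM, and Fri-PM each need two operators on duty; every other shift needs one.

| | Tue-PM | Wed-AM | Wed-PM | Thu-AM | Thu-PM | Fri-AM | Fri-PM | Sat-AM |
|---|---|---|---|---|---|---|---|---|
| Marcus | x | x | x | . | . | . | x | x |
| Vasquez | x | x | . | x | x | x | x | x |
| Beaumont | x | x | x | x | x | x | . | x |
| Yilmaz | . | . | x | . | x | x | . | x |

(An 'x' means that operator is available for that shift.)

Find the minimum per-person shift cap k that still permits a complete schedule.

4

With 4 operators and 13 worker-slots to fill, someone must work at least ⌈13/4⌉ = 4 shifts, so k ≥ 4.
k = 4 works: Tue-PM→Marcus, Wed-AM→Marcus+Vasquez, Wed-PM→Marcus+Beaumont, Thu-AM→Vasquez+Beaumont, Thu-PM→Vasquez, Fri-AM→Beaumont+Yilmaz, Fri-PM→Marcus+Vasquez, Sat-AM→Beaumont.
Loads: Marcus 4, Vasquez 4, Beaumont 4, Yilmaz 1 — all ≤ 4.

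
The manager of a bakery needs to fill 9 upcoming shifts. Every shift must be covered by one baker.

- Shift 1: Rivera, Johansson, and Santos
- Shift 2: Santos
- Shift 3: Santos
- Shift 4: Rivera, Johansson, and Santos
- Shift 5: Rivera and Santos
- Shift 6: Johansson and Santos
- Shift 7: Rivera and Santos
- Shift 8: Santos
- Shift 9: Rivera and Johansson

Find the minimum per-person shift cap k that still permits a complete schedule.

3

With 3 bakers and 9 worker-slots to fill, someone must work at least ⌈9/3⌉ = 3 shifts, so k ≥ 3.
k = 3 works: Shift 1→Johansson, Shift 2→Santos, Shift 3→Santos, Shift 4→Johansson, Shift 5→Rivera, Shift 6→Johansson, Shift 7→Rivera, Shift 8→Santos, Shift 9→Rivera.
Loads: Rivera 3, Johansson 3, Santos 3 — all ≤ 3.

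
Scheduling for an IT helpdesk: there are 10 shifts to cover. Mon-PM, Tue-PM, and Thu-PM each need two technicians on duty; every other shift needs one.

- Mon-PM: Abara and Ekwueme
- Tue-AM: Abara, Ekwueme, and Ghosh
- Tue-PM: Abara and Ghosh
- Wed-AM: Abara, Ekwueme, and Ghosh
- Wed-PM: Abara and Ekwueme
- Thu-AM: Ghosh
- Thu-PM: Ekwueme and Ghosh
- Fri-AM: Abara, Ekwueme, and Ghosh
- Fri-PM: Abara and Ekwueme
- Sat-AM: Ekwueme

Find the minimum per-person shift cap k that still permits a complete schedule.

5

With 3 technicians and 13 worker-slots to fill, someone must work at least ⌈13/3⌉ = 5 shifts, so k ≥ 5.
k = 5 works: Mon-PM→Abara+Ekwueme, Tue-AM→Abara, Tue-PM→Abara+Ghosh, Wed-AM→Ekwueme, Wed-PM→Abara, Thu-AM→Ghosh, Thu-PM→Ekwueme+Ghosh, Fri-AM→Ekwueme, Fri-PM→Abara, Sat-AM→Ekwueme.
Loads: Abara 5, Ekwueme 5, Ghosh 3 — all ≤ 5.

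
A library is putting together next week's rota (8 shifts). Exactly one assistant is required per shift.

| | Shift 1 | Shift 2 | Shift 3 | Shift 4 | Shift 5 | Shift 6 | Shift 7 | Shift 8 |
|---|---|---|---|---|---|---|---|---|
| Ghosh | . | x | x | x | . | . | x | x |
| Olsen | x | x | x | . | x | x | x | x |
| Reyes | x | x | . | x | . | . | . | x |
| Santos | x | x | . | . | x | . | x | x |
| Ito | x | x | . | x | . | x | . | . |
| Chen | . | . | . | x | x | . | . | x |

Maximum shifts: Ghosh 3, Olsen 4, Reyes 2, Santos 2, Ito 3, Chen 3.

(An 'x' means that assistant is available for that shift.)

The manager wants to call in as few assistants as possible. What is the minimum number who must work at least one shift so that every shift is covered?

8 slots to fill and no one can take more than 4, so at least ⌈8/4⌉ = 2 assistants are needed.
Any 2 assistants together have capacity at most 4+3 = 7 < 8 slots, so 2 can never suffice.
Ghosh, Olsen, and Reyes alone can cover everything: Shift 1→Olsen, Shift 2→Olsen, Shift 3→Ghosh, Shift 4→Ghosh, Shift 5→Olsen, Shift 6→Olsen, Shift 7→Ghosh, Shift 8→Reyes.

3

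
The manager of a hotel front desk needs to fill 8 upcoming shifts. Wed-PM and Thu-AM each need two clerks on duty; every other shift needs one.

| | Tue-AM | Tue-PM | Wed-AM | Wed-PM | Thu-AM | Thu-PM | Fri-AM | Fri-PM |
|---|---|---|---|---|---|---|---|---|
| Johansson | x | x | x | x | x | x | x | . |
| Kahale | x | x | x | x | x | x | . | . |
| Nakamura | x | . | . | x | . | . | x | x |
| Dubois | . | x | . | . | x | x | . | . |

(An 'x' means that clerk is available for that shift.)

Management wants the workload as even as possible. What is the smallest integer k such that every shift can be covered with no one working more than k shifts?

3

With 4 clerks and 10 worker-slots to fill, someone must work at least ⌈10/4⌉ = 3 shifts, so k ≥ 3.
k = 3 works: Tue-AM→Johansson, Tue-PM→Kahale, Wed-AM→Johansson, Wed-PM→Kahale+Nakamura, Thu-AM→Kahale+Dubois, Thu-PM→Dubois, Fri-AM→Johansson, Fri-PM→Nakamura.
Loads: Johansson 3, Kahale 3, Nakamura 2, Dubois 2 — all ≤ 3.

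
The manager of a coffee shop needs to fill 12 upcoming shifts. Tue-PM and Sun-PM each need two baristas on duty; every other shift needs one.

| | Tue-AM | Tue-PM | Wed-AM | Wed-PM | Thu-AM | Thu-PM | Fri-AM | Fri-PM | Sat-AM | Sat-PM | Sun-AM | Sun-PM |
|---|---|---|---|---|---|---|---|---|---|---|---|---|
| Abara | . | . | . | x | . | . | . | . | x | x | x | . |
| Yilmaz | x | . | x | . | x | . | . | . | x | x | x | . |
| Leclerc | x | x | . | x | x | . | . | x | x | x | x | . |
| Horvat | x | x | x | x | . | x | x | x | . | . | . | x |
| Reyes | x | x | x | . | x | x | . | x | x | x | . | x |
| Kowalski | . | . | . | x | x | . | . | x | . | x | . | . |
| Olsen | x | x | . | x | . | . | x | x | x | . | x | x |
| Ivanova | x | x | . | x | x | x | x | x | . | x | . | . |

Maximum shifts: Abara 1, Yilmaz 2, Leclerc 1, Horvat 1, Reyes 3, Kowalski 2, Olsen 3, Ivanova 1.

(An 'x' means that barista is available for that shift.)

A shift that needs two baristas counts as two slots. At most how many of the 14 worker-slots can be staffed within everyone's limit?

14

Total capacity across all baristas is 1+2+1+1+3+2+3+1 = 14, and 14 slots are needed, so at most 14 can be filled.
An assignment achieving 14: Tue-AM→Olsen, Tue-PM→Leclerc+Reyes, Wed-AM→Yilmaz, Wed-PM→Kowalski, Thu-AM→Yilmaz, Thu-PM→Horvat, Fri-AM→Olsen, Fri-PM→Kowalski, Sat-AM→Reyes, Sat-PM→Ivanova, Sun-AM→Abara, Sun-PM→Reyes+Olsen.
Loads: Abara 1/1, Yilmaz 2/2, Leclerc 1/1, Horvat 1/1, Reyes 3/3, Kowalski 2/2, Olsen 3/3, Ivanova 1/1.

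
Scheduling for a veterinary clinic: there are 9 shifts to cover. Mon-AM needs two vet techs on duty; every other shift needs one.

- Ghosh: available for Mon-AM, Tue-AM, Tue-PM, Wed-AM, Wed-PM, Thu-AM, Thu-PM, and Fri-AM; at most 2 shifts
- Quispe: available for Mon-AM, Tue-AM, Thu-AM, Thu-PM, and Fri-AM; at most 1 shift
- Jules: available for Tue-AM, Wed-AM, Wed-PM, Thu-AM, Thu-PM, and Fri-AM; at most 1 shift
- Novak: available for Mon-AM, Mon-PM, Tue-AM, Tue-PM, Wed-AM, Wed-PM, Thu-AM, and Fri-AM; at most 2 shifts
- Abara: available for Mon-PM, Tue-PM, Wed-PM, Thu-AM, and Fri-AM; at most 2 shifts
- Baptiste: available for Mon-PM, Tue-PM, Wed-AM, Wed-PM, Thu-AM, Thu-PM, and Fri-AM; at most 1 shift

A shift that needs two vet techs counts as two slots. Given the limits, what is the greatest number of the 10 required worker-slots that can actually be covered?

9

Total capacity across all vet techs is 2+1+1+2+2+1 = 9, and 10 slots are needed, so at most 9 can be filled.
An assignment achieving 9: Mon-AM→Ghosh+Quispe, Mon-PM→Novak, Tue-AM→Ghosh, Tue-PM→Novak, Wed-AM→Jules, Wed-PM→Abara, Thu-AM→Abara, Thu-PM→Baptiste.
Loads: Ghosh 2/2, Quispe 1/1, Jules 1/1, Novak 2/2, Abara 2/2, Baptiste 1/1.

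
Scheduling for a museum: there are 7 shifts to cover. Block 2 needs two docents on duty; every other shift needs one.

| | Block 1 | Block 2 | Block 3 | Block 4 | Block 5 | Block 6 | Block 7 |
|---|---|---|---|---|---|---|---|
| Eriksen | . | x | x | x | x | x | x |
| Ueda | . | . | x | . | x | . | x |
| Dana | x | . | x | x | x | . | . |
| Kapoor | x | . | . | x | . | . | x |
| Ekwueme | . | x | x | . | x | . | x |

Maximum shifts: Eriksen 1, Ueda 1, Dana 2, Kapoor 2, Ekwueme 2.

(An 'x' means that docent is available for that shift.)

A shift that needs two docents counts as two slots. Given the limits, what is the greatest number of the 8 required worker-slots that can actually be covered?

Total capacity across all docents is 1+1+2+2+2 = 8, and 8 slots are needed, so at most 8 can be filled.
Shifts {Block 2, Block 6} need 3 slots but only Eriksen and Ekwueme are available for them, supplying at most 2 — so at least 1 slot must go unfilled.
An assignment achieving 7: Block 1→Dana, Block 2→Ekwueme, Block 3→Ueda, Block 4→Dana, Block 5→Ekwueme, Block 6→Eriksen, Block 7→Kapoor.
Loads: Eriksen 1/1, Ueda 1/1, Dana 2/2, Kapoor 1/2, Ekwueme 2/2.

7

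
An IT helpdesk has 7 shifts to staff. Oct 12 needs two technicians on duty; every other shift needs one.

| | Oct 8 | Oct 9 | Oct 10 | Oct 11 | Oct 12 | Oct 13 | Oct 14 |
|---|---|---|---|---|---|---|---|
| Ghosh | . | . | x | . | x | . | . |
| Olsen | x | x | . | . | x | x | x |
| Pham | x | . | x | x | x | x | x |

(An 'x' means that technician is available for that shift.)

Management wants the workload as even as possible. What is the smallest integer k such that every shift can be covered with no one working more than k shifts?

3

With 3 technicians and 8 worker-slots to fill, someone must work at least ⌈8/3⌉ = 3 shifts, so k ≥ 3.
k = 3 works: Oct 8→Olsen, Oct 9→Olsen, Oct 10→Ghosh, Oct 11→Pham, Oct 12→Ghosh+Pham, Oct 13→Olsen, Oct 14→Pham.
Loads: Ghosh 2, Olsen 3, Pham 3 — all ≤ 3.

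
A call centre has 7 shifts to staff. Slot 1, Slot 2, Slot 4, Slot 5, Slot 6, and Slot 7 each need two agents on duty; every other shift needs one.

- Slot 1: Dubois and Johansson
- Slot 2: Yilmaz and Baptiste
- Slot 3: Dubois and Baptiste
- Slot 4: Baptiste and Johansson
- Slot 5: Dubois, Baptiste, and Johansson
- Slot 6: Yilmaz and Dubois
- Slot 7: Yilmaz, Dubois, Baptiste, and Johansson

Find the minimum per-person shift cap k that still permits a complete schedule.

With 4 agents and 13 worker-slots to fill, someone must work at least ⌈13/4⌉ = 4 shifts, so k ≥ 4.
k = 4 works: Slot 1→Dubois+Johansson, Slot 2→Yilmaz+Baptiste, Slot 3→Dubois, Slot 4→Baptiste+Johansson, Slot 5→Dubois+Baptiste, Slot 6→Yilmaz+Dubois, Slot 7→Yilmaz+Baptiste.
Loads: Yilmaz 3, Dubois 4, Baptiste 4, Johansson 2 — all ≤ 4.

4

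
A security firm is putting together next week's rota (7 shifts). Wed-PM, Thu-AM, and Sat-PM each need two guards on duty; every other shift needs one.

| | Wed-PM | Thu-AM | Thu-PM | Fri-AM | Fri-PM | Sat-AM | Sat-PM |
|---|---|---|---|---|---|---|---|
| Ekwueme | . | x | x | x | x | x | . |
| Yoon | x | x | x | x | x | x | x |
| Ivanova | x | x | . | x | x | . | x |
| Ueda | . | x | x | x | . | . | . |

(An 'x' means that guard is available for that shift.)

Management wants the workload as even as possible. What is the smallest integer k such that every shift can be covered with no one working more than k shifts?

3

With 4 guards and 10 worker-slots to fill, someone must work at least ⌈10/4⌉ = 3 shifts, so k ≥ 3.
k = 3 works: Wed-PM→Yoon+Ivanova, Thu-AM→Ivanova+Ueda, Thu-PM→Ekwueme, Fri-AM→Yoon, Fri-PM→Ekwueme, Sat-AM→Ekwueme, Sat-PM→Yoon+Ivanova.
Loads: Ekwueme 3, Yoon 3, Ivanova 3, Ueda 1 — all ≤ 3.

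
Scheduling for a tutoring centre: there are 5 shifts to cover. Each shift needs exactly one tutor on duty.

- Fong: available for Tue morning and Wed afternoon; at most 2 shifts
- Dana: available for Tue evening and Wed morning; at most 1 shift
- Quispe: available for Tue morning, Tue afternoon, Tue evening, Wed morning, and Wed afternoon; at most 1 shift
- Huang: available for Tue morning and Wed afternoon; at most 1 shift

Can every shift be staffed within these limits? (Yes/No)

Total capacity is 5 and 5 slots are needed, so capacity alone doesn't rule it out.
Shifts {Tue afternoon, Tue evening, Wed morning} need 3 worker-slots in total, but the tutors available for any of those shifts (Dana and Quispe) can supply at most 2 among them. So no valid schedule exists.

No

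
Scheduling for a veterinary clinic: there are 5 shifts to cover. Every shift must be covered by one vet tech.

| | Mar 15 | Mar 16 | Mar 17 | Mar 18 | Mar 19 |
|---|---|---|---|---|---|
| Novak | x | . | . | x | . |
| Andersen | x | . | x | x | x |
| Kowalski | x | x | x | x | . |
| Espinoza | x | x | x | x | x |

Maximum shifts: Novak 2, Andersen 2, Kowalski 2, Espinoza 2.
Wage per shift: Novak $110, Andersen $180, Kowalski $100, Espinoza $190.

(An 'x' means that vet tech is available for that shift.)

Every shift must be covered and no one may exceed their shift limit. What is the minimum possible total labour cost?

$600

Picking the cheapest available vet tech for each shift independently would cost $580, but that ignores the shift limits.
An optimal schedule: Mar 15→Novak, Mar 16→Kowalski, Mar 17→Kowalski, Mar 18→Novak, Mar 19→Andersen.
Total: 110 + 100 + 100 + 110 + 180 = $600.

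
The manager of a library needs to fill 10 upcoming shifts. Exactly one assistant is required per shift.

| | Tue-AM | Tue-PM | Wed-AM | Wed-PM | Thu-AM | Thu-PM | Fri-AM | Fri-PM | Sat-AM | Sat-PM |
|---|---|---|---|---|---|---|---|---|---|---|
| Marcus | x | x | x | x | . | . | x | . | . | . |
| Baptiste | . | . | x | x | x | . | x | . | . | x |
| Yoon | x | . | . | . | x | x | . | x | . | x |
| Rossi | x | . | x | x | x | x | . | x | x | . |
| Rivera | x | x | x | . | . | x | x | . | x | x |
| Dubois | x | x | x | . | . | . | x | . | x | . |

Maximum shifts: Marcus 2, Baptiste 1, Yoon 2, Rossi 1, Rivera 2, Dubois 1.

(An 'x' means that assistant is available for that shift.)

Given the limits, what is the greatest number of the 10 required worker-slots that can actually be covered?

9

Total capacity across all assistants is 2+1+2+1+2+1 = 9, and 10 slots are needed, so at most 9 can be filled.
An assignment achieving 9: Tue-AM→Dubois, Tue-PM→Marcus, Wed-PM→Marcus, Thu-AM→Baptiste, Thu-PM→Yoon, Fri-AM→Rivera, Fri-PM→Yoon, Sat-AM→Rossi, Sat-PM→Rivera.
Loads: Marcus 2/2, Baptiste 1/1, Yoon 2/2, Rossi 1/1, Rivera 2/2, Dubois 1/1.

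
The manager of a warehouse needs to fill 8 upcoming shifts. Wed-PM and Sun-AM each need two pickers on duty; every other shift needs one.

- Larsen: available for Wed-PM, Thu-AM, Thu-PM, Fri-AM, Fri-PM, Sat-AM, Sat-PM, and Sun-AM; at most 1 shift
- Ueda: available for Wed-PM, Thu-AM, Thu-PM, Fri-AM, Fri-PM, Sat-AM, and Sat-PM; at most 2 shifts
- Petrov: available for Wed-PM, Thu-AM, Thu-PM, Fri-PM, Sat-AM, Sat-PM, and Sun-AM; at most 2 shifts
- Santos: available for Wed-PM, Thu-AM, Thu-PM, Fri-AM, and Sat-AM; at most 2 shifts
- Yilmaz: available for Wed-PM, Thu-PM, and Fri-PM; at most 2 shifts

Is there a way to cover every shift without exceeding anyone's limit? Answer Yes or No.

Total capacity is 1+2+2+2+2 = 9 but 10 worker-slots are needed — infeasible.

No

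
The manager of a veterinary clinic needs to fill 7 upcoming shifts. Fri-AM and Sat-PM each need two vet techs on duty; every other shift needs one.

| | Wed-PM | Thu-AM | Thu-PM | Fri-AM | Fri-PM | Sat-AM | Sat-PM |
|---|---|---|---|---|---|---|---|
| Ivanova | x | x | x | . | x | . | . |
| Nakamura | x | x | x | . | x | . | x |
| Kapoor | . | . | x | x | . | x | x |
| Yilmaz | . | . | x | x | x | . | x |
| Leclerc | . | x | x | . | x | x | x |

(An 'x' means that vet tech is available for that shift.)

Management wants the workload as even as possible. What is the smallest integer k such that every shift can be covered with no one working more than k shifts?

With 5 vet techs and 9 worker-slots to fill, someone must work at least ⌈9/5⌉ = 2 shifts, so k ≥ 2.
k = 2 works: Wed-PM→Ivanova, Thu-AM→Ivanova, Thu-PM→Nakamura, Fri-AM→Kapoor+Yilmaz, Fri-PM→Nakamura, Sat-AM→Kapoor, Sat-PM→Yilmaz+Leclerc.
Loads: Ivanova 2, Nakamura 2, Kapoor 2, Yilmaz 2, Leclerc 1 — all ≤ 2.

2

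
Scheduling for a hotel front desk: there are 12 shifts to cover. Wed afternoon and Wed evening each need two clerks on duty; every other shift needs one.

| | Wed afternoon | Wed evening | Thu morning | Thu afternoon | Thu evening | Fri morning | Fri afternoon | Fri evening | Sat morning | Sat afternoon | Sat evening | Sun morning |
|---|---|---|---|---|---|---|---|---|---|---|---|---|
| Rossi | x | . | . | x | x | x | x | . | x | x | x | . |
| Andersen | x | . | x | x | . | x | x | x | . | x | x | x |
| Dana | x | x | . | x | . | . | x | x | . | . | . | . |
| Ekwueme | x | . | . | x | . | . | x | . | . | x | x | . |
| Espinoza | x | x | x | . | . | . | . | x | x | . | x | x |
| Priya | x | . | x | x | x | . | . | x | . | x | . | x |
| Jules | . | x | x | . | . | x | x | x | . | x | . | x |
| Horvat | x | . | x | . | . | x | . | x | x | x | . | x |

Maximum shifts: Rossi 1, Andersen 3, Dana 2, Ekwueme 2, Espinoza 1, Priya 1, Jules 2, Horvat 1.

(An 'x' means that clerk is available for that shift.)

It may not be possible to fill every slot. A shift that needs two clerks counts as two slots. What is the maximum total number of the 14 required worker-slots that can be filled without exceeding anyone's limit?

13

Total capacity across all clerks is 1+3+2+2+1+1+2+1 = 13, and 14 slots are needed, so at most 13 can be filled.
An assignment achieving 13: Wed afternoon→Ekwueme, Wed evening→Dana+Espinoza, Thu morning→Andersen, Thu afternoon→Dana, Thu evening→Rossi, Fri morning→Andersen, Fri afternoon→Ekwueme, Fri evening→Jules, Sat morning→Horvat, Sat afternoon→Jules, Sat evening→Andersen, Sun morning→Priya.
Loads: Rossi 1/1, Andersen 3/3, Dana 2/2, Ekwueme 2/2, Espinoza 1/1, Priya 1/1, Jules 2/2, Horvat 1/1.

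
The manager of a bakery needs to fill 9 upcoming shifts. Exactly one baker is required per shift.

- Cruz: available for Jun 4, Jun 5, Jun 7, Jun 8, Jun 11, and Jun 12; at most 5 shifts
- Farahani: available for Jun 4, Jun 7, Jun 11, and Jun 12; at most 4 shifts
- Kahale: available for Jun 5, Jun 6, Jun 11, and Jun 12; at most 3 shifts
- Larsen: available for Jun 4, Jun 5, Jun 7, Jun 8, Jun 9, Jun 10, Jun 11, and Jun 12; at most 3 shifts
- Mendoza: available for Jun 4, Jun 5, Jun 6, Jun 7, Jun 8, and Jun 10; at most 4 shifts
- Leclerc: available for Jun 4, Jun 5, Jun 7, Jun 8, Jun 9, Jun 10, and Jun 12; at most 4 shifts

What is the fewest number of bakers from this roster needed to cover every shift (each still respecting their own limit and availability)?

3

9 slots to fill and no one can take more than 5, so at least ⌈9/5⌉ = 2 bakers are needed.
No set of 2 bakers can cover every shift (each such set leaves at least one shift with no one available or exceeds a cap).
Cruz, Kahale, and Larsen alone can cover everything: Jun 4→Cruz, Jun 5→Cruz, Jun 6→Kahale, Jun 7→Cruz, Jun 8→Cruz, Jun 9→Larsen, Jun 10→Larsen, Jun 11→Cruz, Jun 12→Kahale.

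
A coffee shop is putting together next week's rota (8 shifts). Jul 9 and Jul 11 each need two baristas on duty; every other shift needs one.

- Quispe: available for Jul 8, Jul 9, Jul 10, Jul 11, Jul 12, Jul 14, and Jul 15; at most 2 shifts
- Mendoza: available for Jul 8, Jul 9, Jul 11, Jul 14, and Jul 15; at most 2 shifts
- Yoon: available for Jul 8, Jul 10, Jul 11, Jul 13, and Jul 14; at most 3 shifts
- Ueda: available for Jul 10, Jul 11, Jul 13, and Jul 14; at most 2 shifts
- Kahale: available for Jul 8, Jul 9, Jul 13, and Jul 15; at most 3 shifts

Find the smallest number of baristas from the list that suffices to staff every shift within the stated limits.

4

10 slots to fill and no one can take more than 3, so at least ⌈10/3⌉ = 4 baristas are needed.
Quispe, Mendoza, Yoon, and Kahale alone can cover everything: Jul 8→Kahale, Jul 9→Mendoza+Kahale, Jul 10→Quispe, Jul 11→Mendoza+Yoon, Jul 12→Quispe, Jul 13→Yoon, Jul 14→Yoon, Jul 15→Kahale.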